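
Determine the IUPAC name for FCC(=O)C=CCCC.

The longest carbon chain that includes the carbonyl and the multiple bond has 7 carbons, so the parent hydride is heptane.
The highest-priority functional group is a ketone (C=O on an internal carbon), so the name ends in -one.
There is one C=C double bond, indicated by the ending -ene.
The numbering direction is chosen so that numbering from this end puts the carbonyl group at C-2 rather than C-6.
With this numbering: the carbonyl at C-2; the double bond between C-3 and C-4; a fluoro group at C-1.
Putting it together: 1-fluorohept-3-en-2-one.

1-fluorohept-3-en-2-one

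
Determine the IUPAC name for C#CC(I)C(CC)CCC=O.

4-ethyl-5-iodohept-6-ynal

Counting along the main chain through the –CHO group and the multiple bond gives 7 carbons: the parent is heptane.
The principal characteristic group is an aldehyde (terminal –CHO), named with the suffix -al.
There is one C≡C triple bond, indicated by the ending -yne.
The numbering direction is chosen so that the aldehyde carbon is C-1 by definition.
This places the triple bond between C-6 and C-7; an ethyl group at C-4; an iodo group at C-5.
Substituent prefixes are cited in alphabetical order (multiplying prefixes like di-/tri- are ignored for ordering).
The name is 4-ethyl-5-iodohept-6-ynal.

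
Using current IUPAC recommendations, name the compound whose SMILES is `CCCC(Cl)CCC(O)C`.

The longest carbon chain that includes the –OH group has 8 carbons, so the parent hydride is octane.
The highest-priority functional group is an alcohol (–OH), so the name ends in -ol.
The numbering direction is chosen so that numbering from this end puts the hydroxyl group at C-2 rather than C-7.
That gives the hydroxyl at C-2; a chloro group at C-5.
Assembling the pieces gives 5-chlorooctan-2-ol.

5-chlorooctan-2-ol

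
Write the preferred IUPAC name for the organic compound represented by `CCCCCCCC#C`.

non-1-yne

The longest carbon chain that includes the multiple bond has 9 carbons, so the parent hydride is nonane.
The chain contains a C≡C triple bond, so the unsaturation ending is -yne.
Choose the numbering such that numbering from this end puts the triple bond at C-1 rather than C-8.
With this numbering: the triple bond between C-1 and C-2.
The name is non-1-yne.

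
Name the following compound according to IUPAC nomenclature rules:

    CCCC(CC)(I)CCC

The parent chain contains 7 carbons (heptane).
The molecule is symmetric, so either numbering direction gives the same locants.
This places an ethyl group at C-4; an iodo group at C-4.
The substituents are ordered alphabetically, ignoring any di-/tri- multipliers.
Putting it together: 4-ethyl-4-iodoheptane.

4-ethyl-4-iodoheptane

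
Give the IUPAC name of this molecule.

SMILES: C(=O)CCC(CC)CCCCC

4-ethylnonanal

The longest carbon chain that includes the –CHO group has 9 carbons, so the parent hydride is nonane.
The principal characteristic group is an aldehyde (terminal –CHO), named with the suffix -al.
The numbering direction is chosen so that the aldehyde carbon is C-1 by definition.
This places an ethyl group at C-4.
Assembling the pieces gives 4-ethylnonanal.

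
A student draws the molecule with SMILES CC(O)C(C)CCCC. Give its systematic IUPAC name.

The longest chain bearing the –OH group is 7 carbons long (heptane).
The principal characteristic group is an alcohol (–OH), named with the suffix -ol.
Choose the numbering such that numbering from this end puts the hydroxyl group at C-2 rather than C-6.
With this numbering: the hydroxyl at C-2; a methyl group at C-3.
The name is 3-methylheptan-2-ol.

3-methylheptan-2-ol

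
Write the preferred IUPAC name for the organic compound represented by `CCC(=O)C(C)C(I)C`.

The longest chain bearing the carbonyl is 6 carbons long (hexane).
The highest-priority functional group is a ketone (C=O on an internal carbon), so the name ends in -one.
Choose the numbering such that numbering from this end puts the carbonyl group at C-3 rather than C-4.
This places the carbonyl at C-3; an iodo group at C-5; a methyl group at C-4.
Substituent prefixes are cited in alphabetical order (multiplying prefixes like di-/tri- are ignored for ordering).
Putting it together: 5-iodo-4-methylhexan-3-one.

5-iodo-4-methylhexan-3-one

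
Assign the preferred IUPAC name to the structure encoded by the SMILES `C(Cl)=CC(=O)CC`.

Counting along the main chain through the carbonyl and the multiple bond gives 5 carbons: the parent is pentane.
The principal characteristic group is a ketone (C=O on an internal carbon), named with the suffix -one.
A C=C double bond in the chain gives the infix -ene-.
The numbering direction is chosen so that numbering from this end puts the double bond at C-1 rather than C-4.
With this numbering: the carbonyl at C-3; the double bond between C-1 and C-2; a chloro group at C-1.
The name is 1-chloropent-1-en-3-one.

1-chloropent-1-en-3-one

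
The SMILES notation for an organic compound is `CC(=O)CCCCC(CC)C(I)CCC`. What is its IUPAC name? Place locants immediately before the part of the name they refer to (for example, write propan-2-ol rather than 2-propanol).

7-ethyl-8-iodoundecan-2-one

The longest carbon chain that includes the carbonyl has 11 carbons, so the parent hydride is undecane.
A ketone (C=O on an internal carbon) is the principal characteristic group, giving the suffix -one.
Choose the numbering such that numbering from this end puts the carbonyl group at C-2 rather than C-10.
That gives the carbonyl at C-2; an ethyl group at C-7; an iodo group at C-8.
The substituents are ordered alphabetically, ignoring any di-/tri- multipliers.
Putting it together: 7-ethyl-8-iodoundecan-2-one.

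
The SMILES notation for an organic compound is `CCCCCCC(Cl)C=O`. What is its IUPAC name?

The longest chain bearing the –CHO group is 8 carbons long (octane).
The principal characteristic group is an aldehyde (terminal –CHO), named with the suffix -al.
Choose the numbering such that the aldehyde carbon is C-1 by definition.
This places a chloro group at C-2.
Putting it together: 2-chlorooctanal.

2-chlorooctanal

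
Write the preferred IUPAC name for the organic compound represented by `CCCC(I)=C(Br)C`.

The longest chain bearing the multiple bond is 6 carbons long (hexane).
The chain contains a C=C double bond, so the unsaturation ending is -ene.
The numbering direction is chosen so that numbering from this end puts the double bond at C-2 rather than C-4.
That gives the double bond between C-2 and C-3; a bromo group at C-2; an iodo group at C-3.
Prefixes are listed alphabetically: bromo, iodo.
Putting it together: 2-bromo-3-iodohex-2-ene.

2-bromo-3-iodohex-2-ene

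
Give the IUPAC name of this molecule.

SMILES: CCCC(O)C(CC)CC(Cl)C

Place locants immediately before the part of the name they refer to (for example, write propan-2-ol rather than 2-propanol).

Counting along the main chain through the –OH group gives 8 carbons: the parent is octane.
The principal characteristic group is an alcohol (–OH), named with the suffix -ol.
Choose the numbering such that numbering from this end puts the hydroxyl group at C-4 rather than C-5.
This places the hydroxyl at C-4; a chloro group at C-7; an ethyl group at C-5.
Substituent prefixes are cited in alphabetical order (multiplying prefixes like di-/tri- are ignored for ordering).
The name is 7-chloro-5-ethyloctan-4-ol.

7-chloro-5-ethyloctan-4-ol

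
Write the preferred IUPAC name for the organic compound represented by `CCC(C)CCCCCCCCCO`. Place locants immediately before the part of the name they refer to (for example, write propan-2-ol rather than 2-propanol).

10-methyldodecan-1-ol

Counting along the main chain through the –OH group gives 12 carbons: the parent is dodecane.
An alcohol (–OH) is the principal characteristic group, giving the suffix -ol.
Number the chain so that numbering from this end puts the hydroxyl group at C-1 rather than C-12.
This places the hydroxyl at C-1; a methyl group at C-10.
The name is 10-methyldodecan-1-ol.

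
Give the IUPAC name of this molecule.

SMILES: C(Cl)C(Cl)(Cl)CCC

The longest carbon chain is 5 atoms: the parent is pentane.
Choose the numbering such that the substituent locant set {1,2,2} is lower than {4,4,5} at the first point of difference.
That gives chloro groups at C-1 and C-2 (×2).
The name is 1,2,2-trichloropentane.

1,2,2-trichloropentane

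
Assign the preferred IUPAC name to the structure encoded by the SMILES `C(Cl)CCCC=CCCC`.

9-chloronon-4-ene

The longest chain bearing the multiple bond is 9 carbons long (nonane).
A C=C double bond in the chain gives the infix -ene-.
The numbering direction is chosen so that numbering from this end puts the double bond at C-4 rather than C-5.
This places the double bond between C-4 and C-5; a chloro group at C-9.
The name is 9-chloronon-4-ene.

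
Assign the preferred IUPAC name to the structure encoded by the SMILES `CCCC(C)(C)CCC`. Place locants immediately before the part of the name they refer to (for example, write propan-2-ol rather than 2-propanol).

4,4-dimethylheptane

The parent chain contains 7 carbons (heptane).
Numbering from either end gives identical locants here.
That gives two methyl groups at C-4.
Assembling the pieces gives 4,4-dimethylheptane.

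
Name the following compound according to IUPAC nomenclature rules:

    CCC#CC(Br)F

The longest carbon chain that includes the multiple bond has 5 carbons, so the parent hydride is pentane.
There is one C≡C triple bond, indicated by the ending -yne.
Number the chain so that numbering from this end puts the triple bond at C-2 rather than C-3.
With this numbering: the triple bond between C-2 and C-3; a bromo group at C-1; a fluoro group at C-1.
Prefixes are listed alphabetically: bromo, fluoro.
Putting it together: 1-bromo-1-fluoropent-2-yne.

1-bromo-1-fluoropent-2-yne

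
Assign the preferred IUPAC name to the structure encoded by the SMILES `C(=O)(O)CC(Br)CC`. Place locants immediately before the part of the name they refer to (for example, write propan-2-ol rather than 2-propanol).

The longest carbon chain that includes the –COOH group has 5 carbons, so the parent hydride is pentane.
A carboxylic acid (terminal –COOH) is the principal characteristic group, giving the suffix -oic acid.
Choose the numbering such that the carboxylic acid carbon is C-1 by definition.
That gives a bromo group at C-3.
The name is 3-bromopentanoic acid.

3-bromopentanoic acid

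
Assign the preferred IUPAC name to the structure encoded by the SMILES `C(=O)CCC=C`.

pent-4-enal

Counting along the main chain through the –CHO group and the multiple bond gives 5 carbons: the parent is pentane.
The highest-priority functional group is an aldehyde (terminal –CHO), so the name ends in -al.
There is one C=C double bond, indicated by the ending -ene.
The numbering direction is chosen so that the aldehyde carbon is C-1 by definition.
This places the double bond between C-4 and C-5.
Putting it together: pent-4-enal.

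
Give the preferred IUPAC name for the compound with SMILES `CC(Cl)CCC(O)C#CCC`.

Counting along the main chain through the –OH group and the multiple bond gives 9 carbons: the parent is nonane.
The principal characteristic group is an alcohol (–OH), named with the suffix -ol.
A C≡C triple bond in the chain gives the infix -yne-.
Choose the numbering such that numbering from this end puts the triple bond at C-3 rather than C-6.
That gives the hydroxyl at C-5; the triple bond between C-3 and C-4; a chloro group at C-8.
Assembling the pieces gives 8-chloronon-3-yn-5-ol.

8-chloronon-3-yn-5-ol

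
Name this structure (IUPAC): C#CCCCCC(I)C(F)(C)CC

8-fluoro-7-iodo-8-methyldec-1-yne

The longest chain bearing the multiple bond is 10 carbons long (decane).
A C≡C triple bond in the chain gives the infix -yne-.
Choose the numbering such that numbering from this end puts the triple bond at C-1 rather than C-9.
That gives the triple bond between C-1 and C-2; a fluoro group at C-8; an iodo group at C-7; a methyl group at C-8.
Prefixes are listed alphabetically: fluoro, iodo, methyl.
Putting it together: 8-fluoro-7-iodo-8-methyldec-1-yne.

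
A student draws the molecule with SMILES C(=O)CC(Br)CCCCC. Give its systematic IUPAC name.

3-bromooctanal

Counting along the main chain through the –CHO group gives 8 carbons: the parent is octane.
An aldehyde (terminal –CHO) is the principal characteristic group, giving the suffix -al.
Choose the numbering such that the aldehyde carbon is C-1 by definition.
That gives a bromo group at C-3.
Assembling the pieces gives 3-bromooctanal.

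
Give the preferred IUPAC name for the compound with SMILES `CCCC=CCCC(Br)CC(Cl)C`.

The longest chain bearing the multiple bond is 11 carbons long (undecane).
A C=C double bond in the chain gives the infix -ene-.
Number the chain so that numbering from this end puts the double bond at C-4 rather than C-7.
This places the double bond between C-4 and C-5; a bromo group at C-8; a chloro group at C-10.
The substituents are ordered alphabetically, ignoring any di-/tri- multipliers.
Putting it together: 8-bromo-10-chloroundec-4-ene.

8-bromo-10-chloroundec-4-ene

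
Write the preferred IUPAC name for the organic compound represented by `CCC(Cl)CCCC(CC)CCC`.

3-chloro-7-ethyldecane

The longest continuous carbon chain has 10 atoms, so the parent hydride is decane.
Choose the numbering such that the substituent locant set {3,7} is lower than {4,8} at the first point of difference.
This places a chloro group at C-3; an ethyl group at C-7.
Substituent prefixes are cited in alphabetical order (multiplying prefixes like di-/tri- are ignored for ordering).
Assembling the pieces gives 3-chloro-7-ethyldecane.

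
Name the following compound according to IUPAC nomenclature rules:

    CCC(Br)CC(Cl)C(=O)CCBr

The longest carbon chain that includes the carbonyl has 8 carbons, so the parent hydride is octane.
The highest-priority functional group is a ketone (C=O on an internal carbon), so the name ends in -one.
Choose the numbering such that numbering from this end puts the carbonyl group at C-3 rather than C-6.
This places the carbonyl at C-3; bromo groups at C-1 and C-6; a chloro group at C-4.
Substituent prefixes are cited in alphabetical order (multiplying prefixes like di-/tri- are ignored for ordering).
The name is 1,6-dibromo-4-chlorooctan-3-one.

1,6-dibromo-4-chlorooctan-3-one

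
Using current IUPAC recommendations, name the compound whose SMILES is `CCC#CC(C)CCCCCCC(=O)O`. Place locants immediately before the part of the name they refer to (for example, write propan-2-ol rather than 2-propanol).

8-methyldodec-9-ynoic acid

The longest carbon chain that includes the –COOH group and the multiple bond has 12 carbons, so the parent hydride is dodecane.
The principal characteristic group is a carboxylic acid (terminal –COOH), named with the suffix -oic acid.
The chain contains a C≡C triple bond, so the unsaturation ending is -yne.
The numbering direction is chosen so that the carboxylic acid carbon is C-1 by definition.
With this numbering: the triple bond between C-9 and C-10; a methyl group at C-8.
Putting it together: 8-methyldodec-9-ynoic acid.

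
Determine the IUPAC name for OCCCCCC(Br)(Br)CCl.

The longest carbon chain that includes the –OH group has 7 carbons, so the parent hydride is heptane.
The principal characteristic group is an alcohol (–OH), named with the suffix -ol.
Choose the numbering such that numbering from this end puts the hydroxyl group at C-1 rather than C-7.
That gives the hydroxyl at C-1; two bromo groups at C-6; a chloro group at C-7.
Prefixes are listed alphabetically: bromo, chloro.
Assembling the pieces gives 6,6-dibromo-7-chloroheptan-1-ol.

6,6-dibromo-7-chloroheptan-1-ol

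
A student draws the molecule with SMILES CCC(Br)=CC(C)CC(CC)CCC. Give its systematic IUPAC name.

3-bromo-7-ethyl-5-methyldec-3-ene

The longest carbon chain that includes the multiple bond has 10 carbons, so the parent hydride is decane.
There is one C=C double bond, indicated by the ending -ene.
Number the chain so that numbering from this end puts the double bond at C-3 rather than C-7.
This places the double bond between C-3 and C-4; a bromo group at C-3; an ethyl group at C-7; a methyl group at C-5.
The substituents are ordered alphabetically, ignoring any di-/tri- multipliers.
Putting it together: 3-bromo-7-ethyl-5-methyldec-3-ene.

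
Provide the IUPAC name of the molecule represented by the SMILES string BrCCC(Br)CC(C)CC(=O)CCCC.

9,11-dibromo-7-methylundecan-5-one

The longest chain bearing the carbonyl is 11 carbons long (undecane).
A ketone (C=O on an internal carbon) is the principal characteristic group, giving the suffix -one.
Choose the numbering such that numbering from this end puts the carbonyl group at C-5 rather than C-7.
This places the carbonyl at C-5; bromo groups at C-9 and C-11; a methyl group at C-7.
Prefixes are listed alphabetically: bromo, methyl.
The name is 9,11-dibromo-7-methylundecan-5-one.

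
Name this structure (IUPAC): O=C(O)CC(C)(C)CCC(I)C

The longest chain bearing the –COOH group is 7 carbons long (heptane).
The principal characteristic group is a carboxylic acid (terminal –COOH), named with the suffix -oic acid.
Number the chain so that the carboxylic acid carbon is C-1 by definition.
This places an iodo group at C-6; two methyl groups at C-3.
Prefixes are listed alphabetically: iodo, methyl.
The name is 6-iodo-3,3-dimethylheptanoic acid.

6-iodo-3,3-dimethylheptanoic acid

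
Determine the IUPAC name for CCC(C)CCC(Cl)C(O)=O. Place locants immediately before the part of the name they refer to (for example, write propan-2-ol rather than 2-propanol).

2-chloro-5-methylheptanoic acid

The longest carbon chain that includes the –COOH group has 7 carbons, so the parent hydride is heptane.
A carboxylic acid (terminal –COOH) is the principal characteristic group, giving the suffix -oic acid.
Choose the numbering such that the carboxylic acid carbon is C-1 by definition.
With this numbering: a chloro group at C-2; a methyl group at C-5.
Prefixes are listed alphabetically: chloro, methyl.
Putting it together: 2-chloro-5-methylheptanoic acid.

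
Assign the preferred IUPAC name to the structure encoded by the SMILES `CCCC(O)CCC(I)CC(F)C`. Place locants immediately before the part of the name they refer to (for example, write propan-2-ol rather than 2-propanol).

Counting along the main chain through the –OH group gives 10 carbons: the parent is decane.
The principal characteristic group is an alcohol (–OH), named with the suffix -ol.
Number the chain so that numbering from this end puts the hydroxyl group at C-4 rather than C-7.
That gives the hydroxyl at C-4; a fluoro group at C-9; an iodo group at C-7.
The substituents are ordered alphabetically, ignoring any di-/tri- multipliers.
Putting it together: 9-fluoro-7-iododecan-4-ol.

9-fluoro-7-iododecan-4-ol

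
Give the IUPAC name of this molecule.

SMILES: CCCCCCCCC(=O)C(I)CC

3-iodododecan-4-one

Counting along the main chain through the carbonyl gives 12 carbons: the parent is dodecane.
A ketone (C=O on an internal carbon) is the principal characteristic group, giving the suffix -one.
The numbering direction is chosen so that numbering from this end puts the carbonyl group at C-4 rather than C-9.
With this numbering: the carbonyl at C-4; an iodo group at C-3.
Assembling the pieces gives 3-iodododecan-4-one.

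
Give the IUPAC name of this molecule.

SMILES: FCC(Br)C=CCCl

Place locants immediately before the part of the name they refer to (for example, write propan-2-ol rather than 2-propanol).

4-bromo-1-chloro-5-fluoropent-2-ene

The longest carbon chain that includes the multiple bond has 5 carbons, so the parent hydride is pentane.
There is one C=C double bond, indicated by the ending -ene.
Choose the numbering such that numbering from this end puts the double bond at C-2 rather than C-3.
With this numbering: the double bond between C-2 and C-3; a bromo group at C-4; a chloro group at C-1; a fluoro group at C-5.
The substituents are ordered alphabetically, ignoring any di-/tri- multipliers.
The name is 4-bromo-1-chloro-5-fluoropent-2-ene.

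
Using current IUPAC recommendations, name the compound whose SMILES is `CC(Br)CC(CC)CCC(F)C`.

The longest continuous carbon chain has 8 atoms, so the parent hydride is octane.
Number the chain so that the substituent locant set {2,4,7} is lower than {2,5,7} at the first point of difference.
That gives a bromo group at C-2; an ethyl group at C-4; a fluoro group at C-7.
The substituents are ordered alphabetically, ignoring any di-/tri- multipliers.
The name is 2-bromo-4-ethyl-7-fluorooctane.

2-bromo-4-ethyl-7-fluorooctane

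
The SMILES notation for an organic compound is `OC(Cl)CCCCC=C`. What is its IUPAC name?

The longest chain bearing the –OH group and the multiple bond is 7 carbons long (heptane).
The principal characteristic group is an alcohol (–OH), named with the suffix -ol.
A C=C double bond in the chain gives the infix -ene-.
Number the chain so that numbering from this end puts the hydroxyl group at C-1 rather than C-7.
This places the hydroxyl at C-1; the double bond between C-6 and C-7; a chloro group at C-1.
Putting it together: 1-chlorohept-6-en-1-ol.

1-chlorohept-6-en-1-ol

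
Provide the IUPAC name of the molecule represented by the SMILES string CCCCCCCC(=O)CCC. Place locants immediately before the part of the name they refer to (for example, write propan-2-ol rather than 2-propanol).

undecan-4-one

The longest carbon chain that includes the carbonyl has 11 carbons, so the parent hydride is undecane.
The highest-priority functional group is a ketone (C=O on an internal carbon), so the name ends in -one.
Choose the numbering such that numbering from this end puts the carbonyl group at C-4 rather than C-8.
This places the carbonyl at C-4.
The name is undecan-4-one.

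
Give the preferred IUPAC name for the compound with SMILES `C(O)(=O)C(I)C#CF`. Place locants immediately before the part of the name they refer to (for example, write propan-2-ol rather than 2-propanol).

The longest carbon chain that includes the –COOH group and the multiple bond has 4 carbons, so the parent hydride is butane.
The highest-priority functional group is a carboxylic acid (terminal –COOH), so the name ends in -oic acid.
There is one C≡C triple bond, indicated by the ending -yne.
Number the chain so that the carboxylic acid carbon is C-1 by definition.
That gives the triple bond between C-3 and C-4; a fluoro group at C-4; an iodo group at C-2.
The substituents are ordered alphabetically, ignoring any di-/tri- multipliers.
Putting it together: 4-fluoro-2-iodobut-3-ynoic acid.

4-fluoro-2-iodobut-3-ynoic acid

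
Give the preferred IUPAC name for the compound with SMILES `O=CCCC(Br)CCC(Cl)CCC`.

4-bromo-7-chlorodecanal

Counting along the main chain through the –CHO group gives 10 carbons: the parent is decane.
The highest-priority functional group is an aldehyde (terminal –CHO), so the name ends in -al.
Number the chain so that the aldehyde carbon is C-1 by definition.
With this numbering: a bromo group at C-4; a chloro group at C-7.
Prefixes are listed alphabetically: bromo, chloro.
The name is 4-bromo-7-chlorodecanal.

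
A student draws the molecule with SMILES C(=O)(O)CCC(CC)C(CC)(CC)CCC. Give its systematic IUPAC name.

4,5,5-triethyloctanoic acid

Counting along the main chain through the –COOH group gives 8 carbons: the parent is octane.
The highest-priority functional group is a carboxylic acid (terminal –COOH), so the name ends in -oic acid.
The numbering direction is chosen so that the carboxylic acid carbon is C-1 by definition.
With this numbering: ethyl groups at C-4 and C-5 (×2).
The name is 4,5,5-triethyloctanoic acid.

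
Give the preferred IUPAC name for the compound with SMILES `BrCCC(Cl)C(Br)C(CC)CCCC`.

1,4-dibromo-3-chloro-5-ethylnonane

The longest carbon chain is 9 atoms: the parent is nonane.
Choose the numbering such that the substituent locant set {1,3,4,5} is lower than {5,6,7,9} at the first point of difference.
That gives bromo groups at C-1 and C-4; a chloro group at C-3; an ethyl group at C-5.
Substituent prefixes are cited in alphabetical order (multiplying prefixes like di-/tri- are ignored for ordering).
Assembling the pieces gives 1,4-dibromo-3-chloro-5-ethylnonane.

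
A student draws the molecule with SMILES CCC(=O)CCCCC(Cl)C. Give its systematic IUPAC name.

8-chlorononan-3-one

Counting along the main chain through the carbonyl gives 9 carbons: the parent is nonane.
The highest-priority functional group is a ketone (C=O on an internal carbon), so the name ends in -one.
Number the chain so that numbering from this end puts the carbonyl group at C-3 rather than C-7.
With this numbering: the carbonyl at C-3; a chloro group at C-8.
Putting it together: 8-chlorononan-3-one.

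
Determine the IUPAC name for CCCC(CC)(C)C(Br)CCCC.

The longest continuous carbon chain has 9 atoms, so the parent hydride is nonane.
The numbering direction is chosen so that the substituent locant set {4,4,5} is lower than {5,6,6} at the first point of difference.
With this numbering: a bromo group at C-5; an ethyl group at C-4; a methyl group at C-4.
Substituent prefixes are cited in alphabetical order (multiplying prefixes like di-/tri- are ignored for ordering).
Assembling the pieces gives 5-bromo-4-ethyl-4-methylnonane.

5-bromo-4-ethyl-4-methylnonane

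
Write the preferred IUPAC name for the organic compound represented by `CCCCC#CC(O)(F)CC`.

3-fluoronon-4-yn-3-ol

Counting along the main chain through the –OH group and the multiple bond gives 9 carbons: the parent is nonane.
The principal characteristic group is an alcohol (–OH), named with the suffix -ol.
A C≡C triple bond in the chain gives the infix -yne-.
Number the chain so that numbering from this end puts the hydroxyl group at C-3 rather than C-7.
With this numbering: the hydroxyl at C-3; the triple bond between C-4 and C-5; a fluoro group at C-3.
The name is 3-fluoronon-4-yn-3-ol.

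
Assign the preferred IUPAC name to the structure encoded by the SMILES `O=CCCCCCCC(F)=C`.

8-fluoronon-8-enal

Counting along the main chain through the –CHO group and the multiple bond gives 9 carbons: the parent is nonane.
The principal characteristic group is an aldehyde (terminal –CHO), named with the suffix -al.
The chain contains a C=C double bond, so the unsaturation ending is -ene.
The numbering direction is chosen so that the aldehyde carbon is C-1 by definition.
With this numbering: the double bond between C-8 and C-9; a fluoro group at C-8.
Assembling the pieces gives 8-fluoronon-8-enal.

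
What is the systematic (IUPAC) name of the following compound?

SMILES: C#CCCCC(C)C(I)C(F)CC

8-fluoro-7-iodo-6-methyldec-1-yne

The longest chain bearing the multiple bond is 10 carbons long (decane).
A C≡C triple bond in the chain gives the infix -yne-.
The numbering direction is chosen so that numbering from this end puts the triple bond at C-1 rather than C-9.
That gives the triple bond between C-1 and C-2; a fluoro group at C-8; an iodo group at C-7; a methyl group at C-6.
The substituents are ordered alphabetically, ignoring any di-/tri- multipliers.
The name is 8-fluoro-7-iodo-6-methyldec-1-yne.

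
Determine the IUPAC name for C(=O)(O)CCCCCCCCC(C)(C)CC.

Counting along the main chain through the –COOH group gives 12 carbons: the parent is dodecane.
The highest-priority functional group is a carboxylic acid (terminal –COOH), so the name ends in -oic acid.
The numbering direction is chosen so that the carboxylic acid carbon is C-1 by definition.
With this numbering: two methyl groups at C-10.
Putting it together: 10,10-dimethyldodecanoic acid.

10,10-dimethyldodecanoic acid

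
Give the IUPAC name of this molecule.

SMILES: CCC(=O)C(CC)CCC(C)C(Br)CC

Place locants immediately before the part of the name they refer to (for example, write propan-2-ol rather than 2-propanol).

8-bromo-4-ethyl-7-methyldecan-3-one

The longest carbon chain that includes the carbonyl has 10 carbons, so the parent hydride is decane.
The principal characteristic group is a ketone (C=O on an internal carbon), named with the suffix -one.
The numbering direction is chosen so that numbering from this end puts the carbonyl group at C-3 rather than C-8.
That gives the carbonyl at C-3; a bromo group at C-8; an ethyl group at C-4; a methyl group at C-7.
Prefixes are listed alphabetically: bromo, ethyl, methyl.
The name is 8-bromo-4-ethyl-7-methyldecan-3-one.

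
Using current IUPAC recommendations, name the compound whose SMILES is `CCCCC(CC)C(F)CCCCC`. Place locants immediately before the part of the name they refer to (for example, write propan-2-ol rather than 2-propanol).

5-ethyl-6-fluoroundecane

The parent chain contains 11 carbons (undecane).
The numbering direction is chosen so that the substituent locant set {5,6} is lower than {6,7} at the first point of difference.
That gives an ethyl group at C-5; a fluoro group at C-6.
Substituent prefixes are cited in alphabetical order (multiplying prefixes like di-/tri- are ignored for ordering).
Assembling the pieces gives 5-ethyl-6-fluoroundecane.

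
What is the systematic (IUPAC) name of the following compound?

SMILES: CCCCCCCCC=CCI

1-iodoundec-2-ene

The longest carbon chain that includes the multiple bond has 11 carbons, so the parent hydride is undecane.
There is one C=C double bond, indicated by the ending -ene.
Number the chain so that numbering from this end puts the double bond at C-2 rather than C-9.
This places the double bond between C-2 and C-3; an iodo group at C-1.
Assembling the pieces gives 1-iodoundec-2-ene.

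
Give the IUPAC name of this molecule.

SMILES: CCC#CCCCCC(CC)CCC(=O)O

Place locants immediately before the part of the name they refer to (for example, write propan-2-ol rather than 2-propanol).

4-ethyldodec-9-ynoic acid

The longest carbon chain that includes the –COOH group and the multiple bond has 12 carbons, so the parent hydride is dodecane.
The principal characteristic group is a carboxylic acid (terminal –COOH), named with the suffix -oic acid.
The chain contains a C≡C triple bond, so the unsaturation ending is -yne.
Number the chain so that the carboxylic acid carbon is C-1 by definition.
With this numbering: the triple bond between C-9 and C-10; an ethyl group at C-4.
Assembling the pieces gives 4-ethyldodec-9-ynoic acid.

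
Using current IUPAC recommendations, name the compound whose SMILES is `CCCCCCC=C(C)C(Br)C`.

The longest chain bearing the multiple bond is 10 carbons long (decane).
There is one C=C double bond, indicated by the ending -ene.
Choose the numbering such that numbering from this end puts the double bond at C-3 rather than C-7.
This places the double bond between C-3 and C-4; a bromo group at C-2; a methyl group at C-3.
Substituent prefixes are cited in alphabetical order (multiplying prefixes like di-/tri- are ignored for ordering).
The name is 2-bromo-3-methyldec-3-ene.

2-bromo-3-methyldec-3-ene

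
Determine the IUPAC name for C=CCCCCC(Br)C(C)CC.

The longest chain bearing the multiple bond is 10 carbons long (decane).
The chain contains a C=C double bond, so the unsaturation ending is -ene.
The numbering direction is chosen so that numbering from this end puts the double bond at C-1 rather than C-9.
With this numbering: the double bond between C-1 and C-2; a bromo group at C-7; a methyl group at C-8.
Prefixes are listed alphabetically: bromo, methyl.
Assembling the pieces gives 7-bromo-8-methyldec-1-ene.

7-bromo-8-methyldec-1-ene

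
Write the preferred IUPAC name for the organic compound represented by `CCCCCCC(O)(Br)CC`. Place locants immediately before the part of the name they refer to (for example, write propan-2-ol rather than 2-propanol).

Counting along the main chain through the –OH group gives 9 carbons: the parent is nonane.
An alcohol (–OH) is the principal characteristic group, giving the suffix -ol.
Number the chain so that numbering from this end puts the hydroxyl group at C-3 rather than C-7.
With this numbering: the hydroxyl at C-3; a bromo group at C-3.
Putting it together: 3-bromononan-3-ol.

3-bromononan-3-ol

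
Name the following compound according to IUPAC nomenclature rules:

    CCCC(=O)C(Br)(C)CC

The longest carbon chain that includes the carbonyl has 7 carbons, so the parent hydride is heptane.
The highest-priority functional group is a ketone (C=O on an internal carbon), so the name ends in -one.
Number the chain so that the substituent locant set {3,3} is lower than {5,5} at the first point of difference.
With this numbering: the carbonyl at C-4; a bromo group at C-3; a methyl group at C-3.
Substituent prefixes are cited in alphabetical order (multiplying prefixes like di-/tri- are ignored for ordering).
Putting it together: 3-bromo-3-methylheptan-4-one.

3-bromo-3-methylheptan-4-one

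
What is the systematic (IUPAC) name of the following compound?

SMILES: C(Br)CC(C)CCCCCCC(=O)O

10-bromo-8-methyldecanoic acid

The longest chain bearing the –COOH group is 10 carbons long (decane).
A carboxylic acid (terminal –COOH) is the principal characteristic group, giving the suffix -oic acid.
Number the chain so that the carboxylic acid carbon is C-1 by definition.
With this numbering: a bromo group at C-10; a methyl group at C-8.
Substituent prefixes are cited in alphabetical order (multiplying prefixes like di-/tri- are ignored for ordering).
The name is 10-bromo-8-methyldecanoic acid.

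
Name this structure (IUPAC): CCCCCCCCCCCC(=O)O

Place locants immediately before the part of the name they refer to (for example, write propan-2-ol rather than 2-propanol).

The longest carbon chain that includes the –COOH group has 12 carbons, so the parent hydride is dodecane.
The highest-priority functional group is a carboxylic acid (terminal –COOH), so the name ends in -oic acid.
Choose the numbering such that the carboxylic acid carbon is C-1 by definition.
Assembling the pieces gives dodecanoic acid.

dodecanoic acid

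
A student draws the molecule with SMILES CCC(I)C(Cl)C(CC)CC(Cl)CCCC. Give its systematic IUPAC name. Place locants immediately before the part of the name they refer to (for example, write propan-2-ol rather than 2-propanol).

The parent chain contains 11 carbons (undecane).
The numbering direction is chosen so that the substituent locant set {3,4,5,7} is lower than {5,7,8,9} at the first point of difference.
With this numbering: chloro groups at C-4 and C-7; an ethyl group at C-5; an iodo group at C-3.
Substituent prefixes are cited in alphabetical order (multiplying prefixes like di-/tri- are ignored for ordering).
Putting it together: 4,7-dichloro-5-ethyl-3-iodoundecane.

4,7-dichloro-5-ethyl-3-iodoundecane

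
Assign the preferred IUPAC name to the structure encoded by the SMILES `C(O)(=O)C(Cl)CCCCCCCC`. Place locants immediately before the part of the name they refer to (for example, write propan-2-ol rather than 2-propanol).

2-chlorodecanoic acid

Counting along the main chain through the –COOH group gives 10 carbons: the parent is decane.
A carboxylic acid (terminal –COOH) is the principal characteristic group, giving the suffix -oic acid.
Choose the numbering such that the carboxylic acid carbon is C-1 by definition.
This places a chloro group at C-2.
Putting it together: 2-chlorodecanoic acid.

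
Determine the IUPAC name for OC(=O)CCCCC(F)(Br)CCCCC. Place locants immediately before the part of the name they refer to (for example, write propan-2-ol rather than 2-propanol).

The longest chain bearing the –COOH group is 11 carbons long (undecane).
A carboxylic acid (terminal –COOH) is the principal characteristic group, giving the suffix -oic acid.
The numbering direction is chosen so that the carboxylic acid carbon is C-1 by definition.
With this numbering: a bromo group at C-6; a fluoro group at C-6.
Substituent prefixes are cited in alphabetical order (multiplying prefixes like di-/tri- are ignored for ordering).
Assembling the pieces gives 6-bromo-6-fluoroundecanoic acid.

6-bromo-6-fluoroundecanoic acid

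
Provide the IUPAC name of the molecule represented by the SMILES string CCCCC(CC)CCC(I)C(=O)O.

5-ethyl-2-iodononanoic acid

The longest carbon chain that includes the –COOH group has 9 carbons, so the parent hydride is nonane.
A carboxylic acid (terminal –COOH) is the principal characteristic group, giving the suffix -oic acid.
The numbering direction is chosen so that the carboxylic acid carbon is C-1 by definition.
That gives an ethyl group at C-5; an iodo group at C-2.
The substituents are ordered alphabetically, ignoring any di-/tri- multipliers.
Putting it together: 5-ethyl-2-iodononanoic acid.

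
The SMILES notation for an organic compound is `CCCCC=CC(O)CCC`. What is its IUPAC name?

Counting along the main chain through the –OH group and the multiple bond gives 10 carbons: the parent is decane.
The highest-priority functional group is an alcohol (–OH), so the name ends in -ol.
The chain contains a C=C double bond, so the unsaturation ending is -ene.
Choose the numbering such that numbering from this end puts the hydroxyl group at C-4 rather than C-7.
This places the hydroxyl at C-4; the double bond between C-5 and C-6.
Assembling the pieces gives dec-5-en-4-ol.

dec-5-en-4-ol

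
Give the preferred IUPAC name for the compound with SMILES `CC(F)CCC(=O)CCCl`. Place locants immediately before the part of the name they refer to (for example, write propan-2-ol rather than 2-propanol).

1-chloro-6-fluoroheptan-3-one

The longest chain bearing the carbonyl is 7 carbons long (heptane).
The highest-priority functional group is a ketone (C=O on an internal carbon), so the name ends in -one.
Choose the numbering such that numbering from this end puts the carbonyl group at C-3 rather than C-5.
This places the carbonyl at C-3; a chloro group at C-1; a fluoro group at C-6.
Prefixes are listed alphabetically: chloro, fluoro.
Putting it together: 1-chloro-6-fluoroheptan-3-one.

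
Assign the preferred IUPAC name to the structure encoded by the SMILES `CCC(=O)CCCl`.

The longest carbon chain that includes the carbonyl has 5 carbons, so the parent hydride is pentane.
The principal characteristic group is a ketone (C=O on an internal carbon), named with the suffix -one.
Choose the numbering such that the substituent locant set {1} is lower than {5} at the first point of difference.
With this numbering: the carbonyl at C-3; a chloro group at C-1.
Putting it together: 1-chloropentan-3-one.

1-chloropentan-3-one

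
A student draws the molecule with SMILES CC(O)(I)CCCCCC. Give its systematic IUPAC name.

The longest carbon chain that includes the –OH group has 8 carbons, so the parent hydride is octane.
The highest-priority functional group is an alcohol (–OH), so the name ends in -ol.
Choose the numbering such that numbering from this end puts the hydroxyl group at C-2 rather than C-7.
That gives the hydroxyl at C-2; an iodo group at C-2.
The name is 2-iodooctan-2-ol.

2-iodooctan-2-ol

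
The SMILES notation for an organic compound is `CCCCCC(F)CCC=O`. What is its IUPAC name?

4-fluorononanal

Counting along the main chain through the –CHO group gives 9 carbons: the parent is nonane.
The principal characteristic group is an aldehyde (terminal –CHO), named with the suffix -al.
Number the chain so that the aldehyde carbon is C-1 by definition.
That gives a fluoro group at C-4.
Putting it together: 4-fluorononanal.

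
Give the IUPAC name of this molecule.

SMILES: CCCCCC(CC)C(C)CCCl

1-chloro-4-ethyl-3-methylnonane

The longest continuous carbon chain has 9 atoms, so the parent hydride is nonane.
The numbering direction is chosen so that the substituent locant set {1,3,4} is lower than {6,7,9} at the first point of difference.
With this numbering: a chloro group at C-1; an ethyl group at C-4; a methyl group at C-3.
The substituents are ordered alphabetically, ignoring any di-/tri- multipliers.
Putting it together: 1-chloro-4-ethyl-3-methylnonane.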